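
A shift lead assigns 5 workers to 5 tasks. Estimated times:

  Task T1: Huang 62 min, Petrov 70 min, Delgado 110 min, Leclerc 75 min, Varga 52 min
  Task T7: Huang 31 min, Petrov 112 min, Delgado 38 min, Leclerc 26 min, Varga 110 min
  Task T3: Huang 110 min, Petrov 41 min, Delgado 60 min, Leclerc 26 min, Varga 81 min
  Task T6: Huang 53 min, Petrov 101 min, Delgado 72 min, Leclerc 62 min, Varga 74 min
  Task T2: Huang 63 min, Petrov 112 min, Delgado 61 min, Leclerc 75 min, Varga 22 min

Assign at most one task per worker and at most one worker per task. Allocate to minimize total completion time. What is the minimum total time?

Minimum total: 209 min

Optimal: Huang→Task T6 (53 min), Petrov→Task T1 (70 min), Delgado→Task T7 (38 min), Leclerc→Task T3 (26 min), Varga→Task T2 (22 min) — total 53+70+38+26+22 = 209 min.
Row-greedy (each worker in turn takes its cheapest remaining task) gives 247 min, worse by 38.
Next-best assignment: Huang→Task T7, Petrov→Task T1, Delgado→Task T6, Leclerc→Task T3, Varga→Task T2 = 221 min.
Every other assignment is strictly worse.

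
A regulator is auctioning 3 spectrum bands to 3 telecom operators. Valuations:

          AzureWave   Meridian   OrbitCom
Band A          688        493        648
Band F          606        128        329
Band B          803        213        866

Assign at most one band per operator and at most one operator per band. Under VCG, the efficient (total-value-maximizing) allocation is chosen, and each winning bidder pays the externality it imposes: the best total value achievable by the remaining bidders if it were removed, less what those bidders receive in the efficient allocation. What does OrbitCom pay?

Efficient allocation: AzureWave→Band F ($606M), Meridian→Band A ($493M), OrbitCom→Band B ($866M); total welfare W = $1965M.
OrbitCom receives Band B at value $866M, so the others get W − 866 = $1099M.
Without OrbitCom: best allocation of the remaining 2 bidders over all 3 bands is AzureWave→Band B ($803M), Meridian→Band A ($493M), total $1296M.
VCG payment = (others' best without OrbitCom) − (others' welfare with OrbitCom) = 1296 − 1099 = $197M.

OrbitCom pays $197M.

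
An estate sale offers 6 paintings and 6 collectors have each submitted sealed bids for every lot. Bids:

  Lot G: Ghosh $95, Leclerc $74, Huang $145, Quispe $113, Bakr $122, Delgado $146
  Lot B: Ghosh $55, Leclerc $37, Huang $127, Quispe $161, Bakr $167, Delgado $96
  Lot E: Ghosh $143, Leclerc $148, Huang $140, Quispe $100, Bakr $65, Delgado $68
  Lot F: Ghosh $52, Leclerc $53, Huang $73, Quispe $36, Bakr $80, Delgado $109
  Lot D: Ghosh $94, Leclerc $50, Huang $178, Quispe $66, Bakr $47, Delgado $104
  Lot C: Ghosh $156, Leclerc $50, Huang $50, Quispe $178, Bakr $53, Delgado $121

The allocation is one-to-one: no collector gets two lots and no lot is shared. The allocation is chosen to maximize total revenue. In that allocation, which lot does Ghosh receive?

Ghosh receives Lot G.

Treat this as an assignment problem: match each collector to one lot.
Optimal: Ghosh→Lot G ($95), Leclerc→Lot E ($148), Huang→Lot D ($178), Quispe→Lot C ($178), Bakr→Lot B ($167), Delgado→Lot F ($109) — total 95+148+178+178+167+109 = $875.
Column-greedy (each lot in turn goes to its best remaining collector) gives $806, worse by 69.
Swapping Leclerc↔Delgado (Leclerc→Lot F $53, Delgado→Lot E $68) loses 136.
Checked against all permutations: $875 is optimal.
Ghosh's own top lot is Lot C ($156), but forcing Ghosh→Lot C and reassigning the rest optimally gives only $874 — worse by 1.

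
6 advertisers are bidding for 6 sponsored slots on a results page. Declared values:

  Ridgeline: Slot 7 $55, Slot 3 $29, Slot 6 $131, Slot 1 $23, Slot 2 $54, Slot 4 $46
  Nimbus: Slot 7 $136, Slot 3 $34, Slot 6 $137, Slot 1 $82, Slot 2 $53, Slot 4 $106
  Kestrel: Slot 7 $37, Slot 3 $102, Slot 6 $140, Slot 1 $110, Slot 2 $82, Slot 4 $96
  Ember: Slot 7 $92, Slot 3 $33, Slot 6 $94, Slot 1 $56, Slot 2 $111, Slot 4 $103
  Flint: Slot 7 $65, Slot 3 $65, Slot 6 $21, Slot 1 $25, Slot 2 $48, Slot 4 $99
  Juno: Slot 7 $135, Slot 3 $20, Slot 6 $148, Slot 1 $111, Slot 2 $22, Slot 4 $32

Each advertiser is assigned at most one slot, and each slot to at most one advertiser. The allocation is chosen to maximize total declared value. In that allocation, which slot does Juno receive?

Juno receives Slot 1.

This is a one-to-one assignment (maximum-weight bipartite matching).
Optimal: Ridgeline→Slot 6 ($131), Nimbus→Slot 7 ($136), Kestrel→Slot 3 ($102), Ember→Slot 2 ($111), Flint→Slot 4 ($99), Juno→Slot 1 ($111) — total 131+136+102+111+99+111 = $690.
Max-entry greedy (repeatedly take the single best remaining cell) gives $633, worse by 57.
Juno's own top slot is Slot 6 ($148), but forcing Juno→Slot 6 and reassigning the rest optimally gives only $633 — worse by 57.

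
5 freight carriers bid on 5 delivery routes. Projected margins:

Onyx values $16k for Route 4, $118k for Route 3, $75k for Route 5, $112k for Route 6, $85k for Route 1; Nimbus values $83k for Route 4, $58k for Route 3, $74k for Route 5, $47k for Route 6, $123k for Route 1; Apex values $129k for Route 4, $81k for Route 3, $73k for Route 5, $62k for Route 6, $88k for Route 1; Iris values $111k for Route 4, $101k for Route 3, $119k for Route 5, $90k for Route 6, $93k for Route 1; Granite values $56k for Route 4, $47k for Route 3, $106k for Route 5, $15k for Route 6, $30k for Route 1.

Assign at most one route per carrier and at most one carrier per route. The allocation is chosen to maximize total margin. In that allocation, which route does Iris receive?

Iris receives Route 3.

Optimal: Onyx→Route 6 ($112k), Nimbus→Route 1 ($123k), Apex→Route 4 ($129k), Iris→Route 3 ($101k), Granite→Route 5 ($106k) — total 112+123+129+101+106 = $571k.
Next-best assignment: Onyx→Route 3, Nimbus→Route 1, Apex→Route 4, Iris→Route 6, Granite→Route 5 = $566k.
Iris's own top route is Route 5 ($119k), but forcing Iris→Route 5 and reassigning the rest optimally gives only $530k — worse by 41.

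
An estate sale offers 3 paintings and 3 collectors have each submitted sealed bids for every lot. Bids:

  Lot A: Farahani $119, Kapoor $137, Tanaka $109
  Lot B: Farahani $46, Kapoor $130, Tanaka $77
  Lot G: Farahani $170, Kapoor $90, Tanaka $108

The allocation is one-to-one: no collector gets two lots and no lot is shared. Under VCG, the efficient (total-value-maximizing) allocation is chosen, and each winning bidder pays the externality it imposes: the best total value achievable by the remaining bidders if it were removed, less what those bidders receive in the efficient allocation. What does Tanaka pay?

Efficient allocation: Farahani→Lot G ($170), Kapoor→Lot B ($130), Tanaka→Lot A ($109); total welfare W = $409.
Tanaka receives Lot A at value $109, so the others get W − 109 = $300.
Without Tanaka: best allocation of the remaining 2 bidders over all 3 lots is Farahani→Lot G ($170), Kapoor→Lot A ($137), total $307.
VCG payment = (others' best without Tanaka) − (others' welfare with Tanaka) = 307 − 300 = $7.

Tanaka pays $7.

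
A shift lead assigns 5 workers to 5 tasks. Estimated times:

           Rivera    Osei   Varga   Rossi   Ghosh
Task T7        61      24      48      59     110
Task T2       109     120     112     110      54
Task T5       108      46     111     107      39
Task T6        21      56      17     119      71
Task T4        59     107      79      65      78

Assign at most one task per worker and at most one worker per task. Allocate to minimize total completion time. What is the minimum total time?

This is the linear assignment problem.
Optimal: Rivera→Task T6 (21 min), Osei→Task T5 (46 min), Varga→Task T7 (48 min), Rossi→Task T4 (65 min), Ghosh→Task T2 (54 min) — total 21+46+48+65+54 = 234 min.
Column-greedy (each task in turn goes to its cheapest remaining worker) gives 261 min, worse by 27.
Next-best assignment: Rivera→Task T4, Osei→Task T5, Varga→Task T6, Rossi→Task T7, Ghosh→Task T2 = 235 min.

Minimum total: 234 min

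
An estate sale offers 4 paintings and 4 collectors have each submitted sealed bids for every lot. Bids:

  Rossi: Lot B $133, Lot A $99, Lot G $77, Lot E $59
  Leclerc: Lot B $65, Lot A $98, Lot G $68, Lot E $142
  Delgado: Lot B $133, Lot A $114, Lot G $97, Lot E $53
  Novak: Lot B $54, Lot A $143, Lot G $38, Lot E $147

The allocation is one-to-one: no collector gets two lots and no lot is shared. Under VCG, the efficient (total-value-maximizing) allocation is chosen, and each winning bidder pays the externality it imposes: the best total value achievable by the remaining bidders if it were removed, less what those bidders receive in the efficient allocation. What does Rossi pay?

Rossi pays $36.

Efficient allocation: Rossi→Lot B ($133), Leclerc→Lot E ($142), Delgado→Lot G ($97), Novak→Lot A ($143); total welfare W = $515.
Rossi receives Lot B at value $133, so the others get W − 133 = $382.
Without Rossi: best allocation of the remaining 3 bidders over all 4 lots is Leclerc→Lot E ($142), Delgado→Lot B ($133), Novak→Lot A ($143), total $418.
VCG payment = (others' best without Rossi) − (others' welfare with Rossi) = 418 − 382 = $36.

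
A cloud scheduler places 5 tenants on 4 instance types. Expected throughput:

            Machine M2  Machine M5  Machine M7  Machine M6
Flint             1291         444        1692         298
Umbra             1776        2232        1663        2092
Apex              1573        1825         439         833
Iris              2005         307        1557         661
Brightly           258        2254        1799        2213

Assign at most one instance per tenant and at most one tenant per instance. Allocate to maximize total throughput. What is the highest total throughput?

Max total: 8142 ops/s

Optimal: Iris→Machine M2 (2005 ops/s), Umbra→Machine M5 (2232 ops/s), Flint→Machine M7 (1692 ops/s), Brightly→Machine M6 (2213 ops/s) — total 2005+2232+1692+2213 = 8142 ops/s.
Max-entry greedy (repeatedly take the single best remaining cell) gives 8043 ops/s, worse by 99.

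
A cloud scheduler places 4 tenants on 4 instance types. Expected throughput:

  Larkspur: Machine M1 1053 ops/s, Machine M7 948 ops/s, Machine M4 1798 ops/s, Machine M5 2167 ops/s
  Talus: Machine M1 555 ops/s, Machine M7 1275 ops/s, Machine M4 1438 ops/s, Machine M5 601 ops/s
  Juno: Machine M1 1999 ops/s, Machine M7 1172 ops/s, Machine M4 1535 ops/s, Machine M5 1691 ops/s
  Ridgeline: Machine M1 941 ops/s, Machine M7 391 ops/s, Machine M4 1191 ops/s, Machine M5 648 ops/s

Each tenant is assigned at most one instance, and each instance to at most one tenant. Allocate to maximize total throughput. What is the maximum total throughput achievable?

Max total: 6632 ops/s

Optimal: Larkspur→Machine M5 (2167 ops/s), Talus→Machine M7 (1275 ops/s), Juno→Machine M1 (1999 ops/s), Ridgeline→Machine M4 (1191 ops/s) — total 2167+1275+1999+1191 = 6632 ops/s.
Max-entry greedy (repeatedly take the single best remaining cell) gives 5995 ops/s, worse by 637.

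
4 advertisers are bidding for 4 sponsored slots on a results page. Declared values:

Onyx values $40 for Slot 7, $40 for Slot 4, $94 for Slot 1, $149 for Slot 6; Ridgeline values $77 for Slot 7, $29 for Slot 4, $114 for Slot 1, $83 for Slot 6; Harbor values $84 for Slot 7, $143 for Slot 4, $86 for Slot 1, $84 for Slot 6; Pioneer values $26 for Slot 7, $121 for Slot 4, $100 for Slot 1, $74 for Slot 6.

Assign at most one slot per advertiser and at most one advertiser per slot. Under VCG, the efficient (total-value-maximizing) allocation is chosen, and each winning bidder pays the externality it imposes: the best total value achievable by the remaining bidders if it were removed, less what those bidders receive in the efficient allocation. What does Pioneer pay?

Pioneer pays $37.

Efficient allocation: Onyx→Slot 6 ($149), Ridgeline→Slot 7 ($77), Harbor→Slot 4 ($143), Pioneer→Slot 1 ($100); total welfare W = $469.
Pioneer receives Slot 1 at value $100, so the others get W − 100 = $369.
Without Pioneer: best allocation of the remaining 3 bidders over all 4 slots is Onyx→Slot 6 ($149), Ridgeline→Slot 1 ($114), Harbor→Slot 4 ($143), total $406.
VCG payment = (others' best without Pioneer) − (others' welfare with Pioneer) = 406 − 369 = $37.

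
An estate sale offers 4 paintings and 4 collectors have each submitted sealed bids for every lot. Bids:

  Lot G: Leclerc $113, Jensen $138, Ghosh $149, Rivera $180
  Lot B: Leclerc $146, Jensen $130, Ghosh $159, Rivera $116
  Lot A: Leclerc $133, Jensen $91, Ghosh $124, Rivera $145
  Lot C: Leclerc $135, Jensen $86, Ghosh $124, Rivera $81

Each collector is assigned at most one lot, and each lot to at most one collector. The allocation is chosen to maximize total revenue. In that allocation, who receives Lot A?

Optimal: Leclerc→Lot C ($135), Jensen→Lot G ($138), Ghosh→Lot B ($159), Rivera→Lot A ($145) — total 135+138+159+145 = $577.
Row-greedy (each collector in turn takes its best remaining lot) gives $489, worse by 88.
Swapping Jensen↔Rivera (Jensen→Lot A $91, Rivera→Lot G $180) loses 12.
Rivera's own top lot is Lot G ($180), but forcing Rivera→Lot G and reassigning the rest optimally gives only $569 — worse by 8.

Rivera receives Lot A.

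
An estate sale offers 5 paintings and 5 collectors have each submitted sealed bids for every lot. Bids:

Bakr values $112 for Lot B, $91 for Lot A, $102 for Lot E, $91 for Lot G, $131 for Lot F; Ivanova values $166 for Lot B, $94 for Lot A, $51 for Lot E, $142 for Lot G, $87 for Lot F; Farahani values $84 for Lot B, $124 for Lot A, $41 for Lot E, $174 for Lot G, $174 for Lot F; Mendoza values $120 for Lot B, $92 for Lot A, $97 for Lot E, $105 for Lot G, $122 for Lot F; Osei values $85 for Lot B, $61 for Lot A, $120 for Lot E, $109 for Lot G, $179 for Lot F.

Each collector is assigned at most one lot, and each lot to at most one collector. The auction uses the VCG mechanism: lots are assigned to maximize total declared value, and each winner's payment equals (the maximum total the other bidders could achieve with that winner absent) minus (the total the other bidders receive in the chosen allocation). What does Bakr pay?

Efficient allocation: Bakr→Lot E ($102), Ivanova→Lot B ($166), Farahani→Lot G ($174), Mendoza→Lot A ($92), Osei→Lot F ($179); total welfare W = $713.
Bakr receives Lot E at value $102, so the others get W − 102 = $611.
Without Bakr: best allocation of the remaining 4 bidders over all 5 lots is Ivanova→Lot B ($166), Farahani→Lot G ($174), Mendoza→Lot E ($97), Osei→Lot F ($179), total $616.
VCG payment = (others' best without Bakr) − (others' welfare with Bakr) = 616 − 611 = $5.

Bakr pays $5.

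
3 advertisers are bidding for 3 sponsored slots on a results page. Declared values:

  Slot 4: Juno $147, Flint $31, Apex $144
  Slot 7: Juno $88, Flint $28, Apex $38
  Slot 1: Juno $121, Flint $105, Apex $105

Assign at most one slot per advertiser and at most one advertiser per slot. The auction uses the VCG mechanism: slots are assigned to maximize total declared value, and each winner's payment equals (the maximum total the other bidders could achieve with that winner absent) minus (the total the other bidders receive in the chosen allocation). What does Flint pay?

Flint pays $33.

Efficient allocation: Juno→Slot 7 ($88), Flint→Slot 1 ($105), Apex→Slot 4 ($144); total welfare W = $337.
Flint receives Slot 1 at value $105, so the others get W − 105 = $232.
Without Flint: best allocation of the remaining 2 bidders over all 3 slots is Juno→Slot 1 ($121), Apex→Slot 4 ($144), total $265.
VCG payment = (others' best without Flint) − (others' welfare with Flint) = 265 − 232 = $33.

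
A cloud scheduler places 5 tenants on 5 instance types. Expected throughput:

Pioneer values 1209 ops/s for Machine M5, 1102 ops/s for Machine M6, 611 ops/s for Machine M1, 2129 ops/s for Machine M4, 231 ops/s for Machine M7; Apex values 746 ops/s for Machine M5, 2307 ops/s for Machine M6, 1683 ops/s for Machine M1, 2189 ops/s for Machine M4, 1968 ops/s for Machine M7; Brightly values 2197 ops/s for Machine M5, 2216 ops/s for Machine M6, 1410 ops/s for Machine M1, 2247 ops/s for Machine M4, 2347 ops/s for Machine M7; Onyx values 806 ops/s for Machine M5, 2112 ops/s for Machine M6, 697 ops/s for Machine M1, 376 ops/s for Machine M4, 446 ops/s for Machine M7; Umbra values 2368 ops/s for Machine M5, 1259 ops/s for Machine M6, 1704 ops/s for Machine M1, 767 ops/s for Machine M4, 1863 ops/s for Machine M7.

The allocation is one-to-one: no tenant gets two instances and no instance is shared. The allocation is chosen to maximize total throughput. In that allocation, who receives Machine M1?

This is the linear assignment problem.
Optimal: Pioneer→Machine M4 (2129 ops/s), Apex→Machine M1 (1683 ops/s), Brightly→Machine M7 (2347 ops/s), Onyx→Machine M6 (2112 ops/s), Umbra→Machine M5 (2368 ops/s) — total 2129+1683+2347+2112+2368 = 10639 ops/s.
Next-best assignment: Pioneer→Machine M4, Apex→Machine M7, Brightly→Machine M5, Onyx→Machine M6, Umbra→Machine M1 = 10110 ops/s.
Apex's own top instance is Machine M6 (2307 ops/s), but forcing Apex→Machine M6 and reassigning the rest optimally gives only 9848 ops/s — worse by 791.

Apex receives Machine M1.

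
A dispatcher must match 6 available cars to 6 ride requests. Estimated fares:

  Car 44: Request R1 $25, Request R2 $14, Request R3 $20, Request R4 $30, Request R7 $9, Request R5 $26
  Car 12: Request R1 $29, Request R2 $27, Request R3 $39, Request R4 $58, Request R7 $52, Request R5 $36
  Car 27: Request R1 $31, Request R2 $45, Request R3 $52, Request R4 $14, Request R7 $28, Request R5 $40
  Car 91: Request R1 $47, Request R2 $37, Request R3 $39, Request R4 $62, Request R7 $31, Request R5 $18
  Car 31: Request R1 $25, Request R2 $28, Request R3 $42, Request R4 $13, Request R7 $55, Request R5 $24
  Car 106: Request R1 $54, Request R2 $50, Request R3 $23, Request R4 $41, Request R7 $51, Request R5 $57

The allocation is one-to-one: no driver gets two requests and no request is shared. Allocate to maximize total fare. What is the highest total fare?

Max total: $288

This is a one-to-one assignment (maximum-weight bipartite matching).
Optimal: Car 44→Request R5 ($26), Car 12→Request R4 ($58), Car 27→Request R3 ($52), Car 91→Request R1 ($47), Car 31→Request R7 ($55), Car 106→Request R2 ($50) — total 26+58+52+47+55+50 = $288.
Next-best assignment: Car 44→Request R1, Car 12→Request R4, Car 27→Request R3, Car 91→Request R2, Car 31→Request R7, Car 106→Request R5 = $284.
Swapping Car 31↔Car 12 (Car 31→Request R4 $13, Car 12→Request R7 $52) loses 48.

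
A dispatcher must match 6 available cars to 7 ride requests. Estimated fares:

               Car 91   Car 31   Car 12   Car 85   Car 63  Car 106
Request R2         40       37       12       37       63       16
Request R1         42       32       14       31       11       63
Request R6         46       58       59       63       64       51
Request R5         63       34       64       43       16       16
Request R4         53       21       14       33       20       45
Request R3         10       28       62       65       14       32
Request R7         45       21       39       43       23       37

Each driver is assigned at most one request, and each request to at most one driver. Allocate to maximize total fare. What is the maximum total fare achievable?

This is a one-to-one assignment (maximum-weight bipartite matching).
Optimal: Car 91→Request R4 ($53), Car 31→Request R6 ($58), Car 12→Request R5 ($64), Car 85→Request R3 ($65), Car 63→Request R2 ($63), Car 106→Request R1 ($63) — total 53+58+64+65+63+63 = $366.
Row-greedy (each driver in turn takes its best remaining request) gives $352, worse by 14.
Swapping Car 31↔Car 85 (Car 31→Request R3 $28, Car 85→Request R6 $63) loses 32.

Maximum total: $366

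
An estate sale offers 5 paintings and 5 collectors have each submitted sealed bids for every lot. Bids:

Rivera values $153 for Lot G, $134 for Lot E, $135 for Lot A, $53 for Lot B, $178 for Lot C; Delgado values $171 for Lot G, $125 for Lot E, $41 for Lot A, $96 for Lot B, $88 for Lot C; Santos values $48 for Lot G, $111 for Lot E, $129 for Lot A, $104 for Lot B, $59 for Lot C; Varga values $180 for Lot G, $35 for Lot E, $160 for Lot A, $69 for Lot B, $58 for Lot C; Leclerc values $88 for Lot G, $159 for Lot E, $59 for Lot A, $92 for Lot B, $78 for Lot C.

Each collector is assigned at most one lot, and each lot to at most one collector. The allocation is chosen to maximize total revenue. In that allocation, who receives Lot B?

Santos receives Lot B.

This is the linear assignment problem.
Optimal: Rivera→Lot C ($178), Delgado→Lot G ($171), Santos→Lot B ($104), Varga→Lot A ($160), Leclerc→Lot E ($159) — total 178+171+104+160+159 = $772.
Max-entry greedy (repeatedly take the single best remaining cell) gives $742, worse by 30.
Santos's own top lot is Lot A ($129), but forcing Santos→Lot A and reassigning the rest optimally gives only $742 — worse by 30.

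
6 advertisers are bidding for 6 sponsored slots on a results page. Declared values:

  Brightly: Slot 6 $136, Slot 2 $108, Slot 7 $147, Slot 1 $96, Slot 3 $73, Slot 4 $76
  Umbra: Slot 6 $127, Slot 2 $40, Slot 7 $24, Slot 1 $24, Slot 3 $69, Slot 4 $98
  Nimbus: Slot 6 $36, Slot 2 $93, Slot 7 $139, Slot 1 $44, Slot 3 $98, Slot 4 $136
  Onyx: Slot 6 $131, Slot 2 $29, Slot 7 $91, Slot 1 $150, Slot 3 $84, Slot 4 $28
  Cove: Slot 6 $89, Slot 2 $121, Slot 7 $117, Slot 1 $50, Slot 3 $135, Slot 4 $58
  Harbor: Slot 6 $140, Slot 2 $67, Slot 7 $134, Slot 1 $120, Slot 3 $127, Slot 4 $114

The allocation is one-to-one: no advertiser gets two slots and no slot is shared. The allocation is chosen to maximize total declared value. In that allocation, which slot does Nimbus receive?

Optimal: Brightly→Slot 7 ($147), Umbra→Slot 6 ($127), Nimbus→Slot 4 ($136), Onyx→Slot 1 ($150), Cove→Slot 2 ($121), Harbor→Slot 3 ($127) — total 147+127+136+150+121+127 = $808.
Max-entry greedy (repeatedly take the single best remaining cell) gives $748, worse by 60.
No other one-to-one assignment exceeds $808.
Nimbus's own top slot is Slot 7 ($139), but forcing Nimbus→Slot 7 and reassigning the rest optimally gives only $773 — worse by 35.

Nimbus receives Slot 4.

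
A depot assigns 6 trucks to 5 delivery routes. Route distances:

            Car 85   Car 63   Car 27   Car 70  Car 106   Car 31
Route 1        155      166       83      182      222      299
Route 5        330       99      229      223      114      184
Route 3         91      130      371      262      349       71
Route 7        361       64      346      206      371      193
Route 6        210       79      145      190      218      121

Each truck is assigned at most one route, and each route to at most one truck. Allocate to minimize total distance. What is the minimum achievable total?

Minimum total: 473 km

Optimal: Car 27→Route 1 (83 km), Car 106→Route 5 (114 km), Car 85→Route 3 (91 km), Car 63→Route 7 (64 km), Car 31→Route 6 (121 km) — total 83+114+91+64+121 = 473 km.
Column-greedy (each route in turn goes to its cheapest remaining truck) gives 669 km, worse by 196.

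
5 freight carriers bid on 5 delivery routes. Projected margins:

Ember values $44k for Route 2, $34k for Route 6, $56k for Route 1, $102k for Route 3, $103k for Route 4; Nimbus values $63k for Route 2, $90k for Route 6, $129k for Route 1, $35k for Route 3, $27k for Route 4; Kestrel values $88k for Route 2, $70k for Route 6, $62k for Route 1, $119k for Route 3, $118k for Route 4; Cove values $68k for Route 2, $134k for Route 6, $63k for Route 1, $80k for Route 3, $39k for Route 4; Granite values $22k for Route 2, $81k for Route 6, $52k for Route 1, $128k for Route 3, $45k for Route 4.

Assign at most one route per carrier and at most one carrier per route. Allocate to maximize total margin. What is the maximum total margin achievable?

Maximum total: $582k

Optimal: Ember→Route 4 ($103k), Nimbus→Route 1 ($129k), Kestrel→Route 2 ($88k), Cove→Route 6 ($134k), Granite→Route 3 ($128k) — total 103+129+88+134+128 = $582k.
Max-entry greedy (repeatedly take the single best remaining cell) gives $553k, worse by 29.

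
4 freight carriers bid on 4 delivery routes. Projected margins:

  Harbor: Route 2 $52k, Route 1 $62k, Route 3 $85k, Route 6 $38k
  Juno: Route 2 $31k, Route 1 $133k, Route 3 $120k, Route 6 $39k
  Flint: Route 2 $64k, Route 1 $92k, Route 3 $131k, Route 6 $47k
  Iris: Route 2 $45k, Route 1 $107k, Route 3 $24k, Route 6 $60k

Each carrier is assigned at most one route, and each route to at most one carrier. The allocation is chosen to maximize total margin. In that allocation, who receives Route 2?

This is a one-to-one assignment (maximum-weight bipartite matching).
Optimal: Harbor→Route 2 ($52k), Juno→Route 1 ($133k), Flint→Route 3 ($131k), Iris→Route 6 ($60k) — total 52+133+131+60 = $376k.
Row-greedy (each carrier in turn takes its best remaining route) gives $342k, worse by 34.
Swapping Harbor↔Flint (Harbor→Route 3 $85k, Flint→Route 2 $64k) loses 34.
Harbor's own top route is Route 3 ($85k), but forcing Harbor→Route 3 and reassigning the rest optimally gives only $342k — worse by 34.

Harbor receives Route 2.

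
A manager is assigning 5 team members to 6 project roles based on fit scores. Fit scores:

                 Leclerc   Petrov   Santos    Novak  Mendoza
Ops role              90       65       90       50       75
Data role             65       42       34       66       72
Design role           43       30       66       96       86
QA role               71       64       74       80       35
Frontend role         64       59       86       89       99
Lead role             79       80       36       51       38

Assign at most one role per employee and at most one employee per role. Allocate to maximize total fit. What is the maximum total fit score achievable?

Optimal: Leclerc→Ops role (90 pts), Petrov→Lead role (80 pts), Santos→QA role (74 pts), Novak→Design role (96 pts), Mendoza→Frontend role (99 pts) — total 90+80+74+96+99 = 439 pts.
Column-greedy (each role in turn goes to its best remaining employee) gives 391 pts, worse by 48.
Swapping Novak↔Leclerc (Novak→Ops role 50 pts, Leclerc→Design role 43 pts) loses 93.

Maximum total: 439 pts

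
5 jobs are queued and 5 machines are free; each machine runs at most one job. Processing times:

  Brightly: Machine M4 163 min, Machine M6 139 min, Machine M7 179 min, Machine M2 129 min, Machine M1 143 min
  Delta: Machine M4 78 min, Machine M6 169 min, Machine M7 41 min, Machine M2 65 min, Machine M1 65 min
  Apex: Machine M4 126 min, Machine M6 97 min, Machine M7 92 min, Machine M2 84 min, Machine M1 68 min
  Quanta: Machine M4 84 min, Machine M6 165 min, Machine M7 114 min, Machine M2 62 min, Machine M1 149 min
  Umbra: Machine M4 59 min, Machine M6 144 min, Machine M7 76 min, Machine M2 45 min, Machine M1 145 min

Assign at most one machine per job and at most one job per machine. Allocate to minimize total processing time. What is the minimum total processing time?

Minimum total: 369 min

This is the linear assignment problem.
Optimal: Brightly→Machine M6 (139 min), Delta→Machine M7 (41 min), Apex→Machine M1 (68 min), Quanta→Machine M2 (62 min), Umbra→Machine M4 (59 min) — total 139+41+68+62+59 = 369 min.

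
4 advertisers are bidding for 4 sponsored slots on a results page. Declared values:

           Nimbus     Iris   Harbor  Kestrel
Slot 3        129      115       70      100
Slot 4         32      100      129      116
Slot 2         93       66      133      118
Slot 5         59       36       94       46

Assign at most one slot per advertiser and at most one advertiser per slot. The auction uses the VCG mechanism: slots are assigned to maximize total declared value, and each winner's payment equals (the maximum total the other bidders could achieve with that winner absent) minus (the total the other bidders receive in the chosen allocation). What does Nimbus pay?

Efficient allocation: Nimbus→Slot 3 ($129), Iris→Slot 4 ($100), Harbor→Slot 5 ($94), Kestrel→Slot 2 ($118); total welfare W = $441.
Nimbus receives Slot 3 at value $129, so the others get W − 129 = $312.
Without Nimbus: best allocation of the remaining 3 bidders over all 4 slots is Iris→Slot 3 ($115), Harbor→Slot 2 ($133), Kestrel→Slot 4 ($116), total $364.
VCG payment = (others' best without Nimbus) − (others' welfare with Nimbus) = 364 − 312 = $52.

Nimbus pays $52.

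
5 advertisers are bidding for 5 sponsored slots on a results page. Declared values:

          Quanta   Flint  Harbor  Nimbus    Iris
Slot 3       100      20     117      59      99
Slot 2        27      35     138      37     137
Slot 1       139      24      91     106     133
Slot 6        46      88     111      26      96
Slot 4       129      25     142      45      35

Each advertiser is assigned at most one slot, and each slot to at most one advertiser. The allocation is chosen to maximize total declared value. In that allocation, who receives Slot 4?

Optimal: Quanta→Slot 4 ($129), Flint→Slot 6 ($88), Harbor→Slot 3 ($117), Nimbus→Slot 1 ($106), Iris→Slot 2 ($137) — total 129+88+117+106+137 = $577.
Column-greedy (each slot in turn goes to its best remaining advertiser) gives $526, worse by 51.
Quanta's own top slot is Slot 1 ($139), but forcing Quanta→Slot 1 and reassigning the rest optimally gives only $565 — worse by 12.

Quanta receives Slot 4.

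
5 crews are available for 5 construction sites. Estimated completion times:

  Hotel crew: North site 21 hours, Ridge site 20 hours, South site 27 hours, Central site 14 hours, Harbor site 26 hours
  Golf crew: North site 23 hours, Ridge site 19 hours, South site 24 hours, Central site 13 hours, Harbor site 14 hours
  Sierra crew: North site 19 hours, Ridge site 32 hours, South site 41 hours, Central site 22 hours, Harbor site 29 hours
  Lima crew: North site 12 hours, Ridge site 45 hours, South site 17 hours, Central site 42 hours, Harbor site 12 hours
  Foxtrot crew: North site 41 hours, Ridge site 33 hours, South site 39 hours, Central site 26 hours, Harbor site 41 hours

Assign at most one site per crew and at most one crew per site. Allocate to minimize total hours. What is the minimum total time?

Minimum total: 96 hours

Optimal: Hotel crew→Ridge site (20 hours), Golf crew→Harbor site (14 hours), Sierra crew→North site (19 hours), Lima crew→South site (17 hours), Foxtrot crew→Central site (26 hours) — total 20+14+19+17+26 = 96 hours.
Column-greedy (each site in turn goes to its cheapest remaining crew) gives 121 hours, worse by 25.
Swapping Foxtrot crew↔Sierra crew (Foxtrot crew→North site 41 hours, Sierra crew→Central site 22 hours) adds 18.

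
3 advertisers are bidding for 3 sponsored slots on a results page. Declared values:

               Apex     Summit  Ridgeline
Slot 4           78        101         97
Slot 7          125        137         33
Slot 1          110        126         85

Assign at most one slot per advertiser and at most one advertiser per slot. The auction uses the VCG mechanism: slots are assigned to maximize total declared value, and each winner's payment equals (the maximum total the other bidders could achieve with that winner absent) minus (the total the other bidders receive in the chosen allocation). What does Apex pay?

Apex pays $11.

Efficient allocation: Apex→Slot 7 ($125), Summit→Slot 1 ($126), Ridgeline→Slot 4 ($97); total welfare W = $348.
Apex receives Slot 7 at value $125, so the others get W − 125 = $223.
Without Apex: best allocation of the remaining 2 bidders over all 3 slots is Summit→Slot 7 ($137), Ridgeline→Slot 4 ($97), total $234.
VCG payment = (others' best without Apex) − (others' welfare with Apex) = 234 − 223 = $11.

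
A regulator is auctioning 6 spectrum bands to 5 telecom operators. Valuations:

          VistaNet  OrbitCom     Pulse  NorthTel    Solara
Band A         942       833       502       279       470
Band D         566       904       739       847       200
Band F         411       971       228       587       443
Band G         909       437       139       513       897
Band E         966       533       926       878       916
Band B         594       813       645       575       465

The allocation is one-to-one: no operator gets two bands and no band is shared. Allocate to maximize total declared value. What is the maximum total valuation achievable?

Max total: $4583M

This is a one-to-one assignment (maximum-weight bipartite matching).
Optimal: VistaNet→Band A ($942M), OrbitCom→Band F ($971M), Pulse→Band E ($926M), NorthTel→Band D ($847M), Solara→Band G ($897M) — total 942+971+926+847+897 = $4583M.
Max-entry greedy (repeatedly take the single best remaining cell) gives $4326M, worse by 257.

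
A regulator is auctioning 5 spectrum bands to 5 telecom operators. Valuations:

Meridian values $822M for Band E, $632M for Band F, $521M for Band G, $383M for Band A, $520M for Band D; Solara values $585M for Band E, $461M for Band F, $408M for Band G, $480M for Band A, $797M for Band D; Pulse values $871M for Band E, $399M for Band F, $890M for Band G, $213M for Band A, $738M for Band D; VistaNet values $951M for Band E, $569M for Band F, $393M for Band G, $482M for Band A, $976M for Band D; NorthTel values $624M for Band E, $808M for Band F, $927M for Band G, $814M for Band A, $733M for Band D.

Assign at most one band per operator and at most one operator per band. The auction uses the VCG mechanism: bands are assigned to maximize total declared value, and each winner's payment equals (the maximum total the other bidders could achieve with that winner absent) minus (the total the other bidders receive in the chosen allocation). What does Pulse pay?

Pulse pays $113M.

Efficient allocation: Meridian→Band F ($632M), Solara→Band D ($797M), Pulse→Band G ($890M), VistaNet→Band E ($951M), NorthTel→Band A ($814M); total welfare W = $4084M.
Pulse receives Band G at value $890M, so the others get W − 890 = $3194M.
Without Pulse: best allocation of the remaining 4 bidders over all 5 bands is Meridian→Band F ($632M), Solara→Band D ($797M), VistaNet→Band E ($951M), NorthTel→Band G ($927M), total $3307M.
VCG payment = (others' best without Pulse) − (others' welfare with Pulse) = 3307 − 3194 = $113M.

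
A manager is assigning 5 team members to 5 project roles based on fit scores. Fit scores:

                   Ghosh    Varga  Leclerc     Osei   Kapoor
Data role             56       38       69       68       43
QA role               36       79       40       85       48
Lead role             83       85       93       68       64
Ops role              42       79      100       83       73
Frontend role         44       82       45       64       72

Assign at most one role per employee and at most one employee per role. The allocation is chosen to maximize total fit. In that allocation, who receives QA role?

Optimal: Ghosh→Lead role (83 pts), Varga→QA role (79 pts), Leclerc→Ops role (100 pts), Osei→Data role (68 pts), Kapoor→Frontend role (72 pts) — total 83+79+100+68+72 = 402 pts.
Column-greedy (each role in turn goes to its best remaining employee) gives 356 pts, worse by 46.
Next-best assignment: Ghosh→Data role, Varga→Lead role, Leclerc→Ops role, Osei→QA role, Kapoor→Frontend role = 398 pts.
Varga's own top role is Lead role (85 pts), but forcing Varga→Lead role and reassigning the rest optimally gives only 398 pts — worse by 4.

Varga receives QA role.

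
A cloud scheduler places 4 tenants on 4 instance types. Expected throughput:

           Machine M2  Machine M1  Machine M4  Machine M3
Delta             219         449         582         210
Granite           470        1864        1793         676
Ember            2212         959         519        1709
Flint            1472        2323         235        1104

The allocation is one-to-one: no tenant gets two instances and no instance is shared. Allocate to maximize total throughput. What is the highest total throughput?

Maximum total: 6538 ops/s

Optimal: Delta→Machine M3 (210 ops/s), Granite→Machine M4 (1793 ops/s), Ember→Machine M2 (2212 ops/s), Flint→Machine M1 (2323 ops/s) — total 210+1793+2212+2323 = 6538 ops/s.
Next-best assignment: Delta→Machine M2, Granite→Machine M4, Ember→Machine M3, Flint→Machine M1 = 6044 ops/s.
Checked against all permutations: 6538 ops/s is optimal.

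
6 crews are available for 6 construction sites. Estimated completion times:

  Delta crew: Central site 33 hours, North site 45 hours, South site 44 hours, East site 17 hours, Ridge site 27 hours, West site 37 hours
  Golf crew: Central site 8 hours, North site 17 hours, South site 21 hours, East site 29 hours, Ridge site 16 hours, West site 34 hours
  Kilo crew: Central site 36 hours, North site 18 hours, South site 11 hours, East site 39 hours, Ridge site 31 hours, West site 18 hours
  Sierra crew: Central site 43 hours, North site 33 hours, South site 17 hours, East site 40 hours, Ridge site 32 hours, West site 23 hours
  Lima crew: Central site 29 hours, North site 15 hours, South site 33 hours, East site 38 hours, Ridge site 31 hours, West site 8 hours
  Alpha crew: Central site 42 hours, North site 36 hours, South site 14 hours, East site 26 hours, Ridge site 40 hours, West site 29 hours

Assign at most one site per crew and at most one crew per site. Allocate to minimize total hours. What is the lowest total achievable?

Minimum total: 97 hours

This is a one-to-one assignment (minimum-cost bipartite matching).
Optimal: Delta crew→East site (17 hours), Golf crew→Central site (8 hours), Kilo crew→North site (18 hours), Sierra crew→Ridge site (32 hours), Lima crew→West site (8 hours), Alpha crew→South site (14 hours) — total 17+8+18+32+8+14 = 97 hours.
Min-entry greedy (repeatedly take the single cheapest remaining cell) gives 112 hours, worse by 15.
Next-best assignment: Delta crew→East site, Golf crew→Central site, Kilo crew→West site, Sierra crew→Ridge site, Lima crew→North site, Alpha crew→South site = 104 hours.
Checked against all permutations: 97 hours is optimal.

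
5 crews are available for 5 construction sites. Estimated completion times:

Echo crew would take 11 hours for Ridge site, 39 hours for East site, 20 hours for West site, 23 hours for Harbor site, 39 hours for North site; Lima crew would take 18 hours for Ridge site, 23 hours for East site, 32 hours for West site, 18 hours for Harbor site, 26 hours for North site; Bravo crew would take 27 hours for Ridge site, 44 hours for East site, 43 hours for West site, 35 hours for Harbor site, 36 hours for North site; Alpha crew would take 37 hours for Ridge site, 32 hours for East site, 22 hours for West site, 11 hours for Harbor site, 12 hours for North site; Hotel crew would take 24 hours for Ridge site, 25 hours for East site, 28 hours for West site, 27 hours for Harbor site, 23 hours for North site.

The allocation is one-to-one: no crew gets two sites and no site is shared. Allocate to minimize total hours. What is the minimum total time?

Minimum total: 102 hours

This is a one-to-one assignment (minimum-cost bipartite matching).
Optimal: Echo crew→West site (20 hours), Lima crew→Harbor site (18 hours), Bravo crew→Ridge site (27 hours), Alpha crew→North site (12 hours), Hotel crew→East site (25 hours) — total 20+18+27+12+25 = 102 hours.
Min-entry greedy (repeatedly take the single cheapest remaining cell) gives 111 hours, worse by 9.
Next-best assignment: Echo crew→West site, Lima crew→East site, Bravo crew→Ridge site, Alpha crew→Harbor site, Hotel crew→North site = 104 hours.
Checked against all permutations: 102 hours is optimal.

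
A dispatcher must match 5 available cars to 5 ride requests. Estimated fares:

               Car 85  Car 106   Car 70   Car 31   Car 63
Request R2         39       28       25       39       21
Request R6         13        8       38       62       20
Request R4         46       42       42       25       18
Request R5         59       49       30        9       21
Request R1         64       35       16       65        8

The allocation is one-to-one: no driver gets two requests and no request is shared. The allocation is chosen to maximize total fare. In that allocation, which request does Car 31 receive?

Optimal: Car 85→Request R1 ($64), Car 106→Request R5 ($49), Car 70→Request R4 ($42), Car 31→Request R6 ($62), Car 63→Request R2 ($21) — total 64+49+42+62+21 = $238.
Column-greedy (each request in turn goes to its best remaining driver) gives $181, worse by 57.
Car 31's own top request is Request R1 ($65), but forcing Car 31→Request R1 and reassigning the rest optimally gives only $225 — worse by 13.

Car 31 receives Request R6.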